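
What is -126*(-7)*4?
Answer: 3528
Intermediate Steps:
-126*(-7)*4 = -42*(-21)*4 = 882*4 = 3528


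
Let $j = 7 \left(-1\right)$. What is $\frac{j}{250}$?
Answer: $- \frac{7}{250} \approx -0.028$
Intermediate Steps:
$j = -7$
$\frac{j}{250} = \frac{1}{250} \left(-7\right) = - \frac{7}{250}$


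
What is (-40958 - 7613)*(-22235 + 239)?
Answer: 1068367716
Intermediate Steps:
(-40958 - 7613)*(-22235 + 239) = -48571*(-21996) = 1068367716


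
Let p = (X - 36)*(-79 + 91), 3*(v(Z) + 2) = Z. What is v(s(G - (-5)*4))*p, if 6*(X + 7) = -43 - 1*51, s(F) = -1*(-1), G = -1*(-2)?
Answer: 3520/3 ≈ 1173.3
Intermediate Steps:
G = 2
s(F) = 1
X = -68/3 (X = -7 + (-43 - 1*51)/6 = -7 + (-43 - 51)/6 = -7 + (⅙)*(-94) = -7 - 47/3 = -68/3 ≈ -22.667)
v(Z) = -2 + Z/3
p = -704 (p = (-68/3 - 36)*(-79 + 91) = -176/3*12 = -704)
v(s(G - (-5)*4))*p = (-2 + (⅓)*1)*(-704) = (-2 + ⅓)*(-704) = -5/3*(-704) = 3520/3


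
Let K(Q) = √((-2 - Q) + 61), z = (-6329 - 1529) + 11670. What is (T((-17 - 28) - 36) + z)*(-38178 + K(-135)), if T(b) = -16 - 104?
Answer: -140953176 + 3692*√194 ≈ -1.4090e+8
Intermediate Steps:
T(b) = -120
z = 3812 (z = -7858 + 11670 = 3812)
K(Q) = √(59 - Q)
(T((-17 - 28) - 36) + z)*(-38178 + K(-135)) = (-120 + 3812)*(-38178 + √(59 - 1*(-135))) = 3692*(-38178 + √(59 + 135)) = 3692*(-38178 + √194) = -140953176 + 3692*√194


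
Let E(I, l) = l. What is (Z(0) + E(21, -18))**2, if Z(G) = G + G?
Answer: 324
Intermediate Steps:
Z(G) = 2*G
(Z(0) + E(21, -18))**2 = (2*0 - 18)**2 = (0 - 18)**2 = (-18)**2 = 324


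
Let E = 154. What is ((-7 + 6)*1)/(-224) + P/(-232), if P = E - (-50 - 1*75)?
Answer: -7783/6496 ≈ -1.1981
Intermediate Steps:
P = 279 (P = 154 - (-50 - 1*75) = 154 - (-50 - 75) = 154 - 1*(-125) = 154 + 125 = 279)
((-7 + 6)*1)/(-224) + P/(-232) = ((-7 + 6)*1)/(-224) + 279/(-232) = -1*1*(-1/224) + 279*(-1/232) = -1*(-1/224) - 279/232 = 1/224 - 279/232 = -7783/6496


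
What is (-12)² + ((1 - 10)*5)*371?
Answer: -16551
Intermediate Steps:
(-12)² + ((1 - 10)*5)*371 = 144 - 9*5*371 = 144 - 45*371 = 144 - 16695 = -16551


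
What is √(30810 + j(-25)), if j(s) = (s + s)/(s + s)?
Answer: √30811 ≈ 175.53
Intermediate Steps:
j(s) = 1 (j(s) = (2*s)/((2*s)) = (2*s)*(1/(2*s)) = 1)
√(30810 + j(-25)) = √(30810 + 1) = √30811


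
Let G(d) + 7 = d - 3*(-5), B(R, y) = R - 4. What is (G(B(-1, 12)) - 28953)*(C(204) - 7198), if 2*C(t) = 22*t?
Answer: 143418300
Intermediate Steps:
C(t) = 11*t (C(t) = (22*t)/2 = 11*t)
B(R, y) = -4 + R
G(d) = 8 + d (G(d) = -7 + (d - 3*(-5)) = -7 + (d + 15) = -7 + (15 + d) = 8 + d)
(G(B(-1, 12)) - 28953)*(C(204) - 7198) = ((8 + (-4 - 1)) - 28953)*(11*204 - 7198) = ((8 - 5) - 28953)*(2244 - 7198) = (3 - 28953)*(-4954) = -28950*(-4954) = 143418300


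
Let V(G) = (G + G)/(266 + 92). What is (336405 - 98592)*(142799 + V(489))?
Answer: 6078859377630/179 ≈ 3.3960e+10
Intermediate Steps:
V(G) = G/179 (V(G) = (2*G)/358 = (2*G)*(1/358) = G/179)
(336405 - 98592)*(142799 + V(489)) = (336405 - 98592)*(142799 + (1/179)*489) = 237813*(142799 + 489/179) = 237813*(25561510/179) = 6078859377630/179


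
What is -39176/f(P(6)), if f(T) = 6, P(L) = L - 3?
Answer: -19588/3 ≈ -6529.3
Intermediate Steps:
P(L) = -3 + L
-39176/f(P(6)) = -39176/6 = -166*118/3 = -19588/3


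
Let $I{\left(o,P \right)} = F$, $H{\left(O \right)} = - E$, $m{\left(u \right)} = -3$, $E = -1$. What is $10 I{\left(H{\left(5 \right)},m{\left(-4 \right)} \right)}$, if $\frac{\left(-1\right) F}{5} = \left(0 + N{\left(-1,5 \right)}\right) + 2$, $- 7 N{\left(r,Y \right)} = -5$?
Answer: $- \frac{950}{7} \approx -135.71$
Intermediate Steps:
$N{\left(r,Y \right)} = \frac{5}{7}$ ($N{\left(r,Y \right)} = \left(- \frac{1}{7}\right) \left(-5\right) = \frac{5}{7}$)
$F = - \frac{95}{7}$ ($F = - 5 \left(\left(0 + \frac{5}{7}\right) + 2\right) = - 5 \left(\frac{5}{7} + 2\right) = \left(-5\right) \frac{19}{7} = - \frac{95}{7} \approx -13.571$)
$H{\left(O \right)} = 1$ ($H{\left(O \right)} = \left(-1\right) \left(-1\right) = 1$)
$I{\left(o,P \right)} = - \frac{95}{7}$
$10 I{\left(H{\left(5 \right)},m{\left(-4 \right)} \right)} = 10 \left(- \frac{95}{7}\right) = - \frac{950}{7}$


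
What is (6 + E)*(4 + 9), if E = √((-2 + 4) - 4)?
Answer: 78 + 13*I*√2 ≈ 78.0 + 18.385*I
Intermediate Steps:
E = I*√2 (E = √(2 - 4) = √(-2) = I*√2 ≈ 1.4142*I)
(6 + E)*(4 + 9) = (6 + I*√2)*(4 + 9) = (6 + I*√2)*13 = 78 + 13*I*√2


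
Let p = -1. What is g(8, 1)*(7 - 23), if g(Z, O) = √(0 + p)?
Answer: -16*I ≈ -16.0*I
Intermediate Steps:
g(Z, O) = I (g(Z, O) = √(0 - 1) = √(-1) = I)
g(8, 1)*(7 - 23) = I*(7 - 23) = I*(-16) = -16*I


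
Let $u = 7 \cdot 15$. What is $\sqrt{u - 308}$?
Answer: $i \sqrt{203} \approx 14.248 i$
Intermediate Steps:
$u = 105$
$\sqrt{u - 308} = \sqrt{105 - 308} = \sqrt{-203} = i \sqrt{203}$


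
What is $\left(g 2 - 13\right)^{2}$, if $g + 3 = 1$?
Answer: $289$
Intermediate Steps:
$g = -2$ ($g = -3 + 1 = -2$)
$\left(g 2 - 13\right)^{2} = \left(\left(-2\right) 2 - 13\right)^{2} = \left(-4 - 13\right)^{2} = \left(-17\right)^{2} = 289$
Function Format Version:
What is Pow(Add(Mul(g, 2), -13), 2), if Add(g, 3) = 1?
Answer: 289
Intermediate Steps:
g = -2 (g = Add(-3, 1) = -2)
Pow(Add(Mul(g, 2), -13), 2) = Pow(Add(Mul(-2, 2), -13), 2) = Pow(Add(-4, -13), 2) = Pow(-17, 2) = 289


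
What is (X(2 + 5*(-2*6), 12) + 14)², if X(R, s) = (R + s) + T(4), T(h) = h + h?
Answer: 576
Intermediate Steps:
T(h) = 2*h
X(R, s) = 8 + R + s (X(R, s) = (R + s) + 2*4 = (R + s) + 8 = 8 + R + s)
(X(2 + 5*(-2*6), 12) + 14)² = ((8 + (2 + 5*(-2*6)) + 12) + 14)² = ((8 + (2 + 5*(-12)) + 12) + 14)² = ((8 + (2 - 60) + 12) + 14)² = ((8 - 58 + 12) + 14)² = (-38 + 14)² = (-24)² = 576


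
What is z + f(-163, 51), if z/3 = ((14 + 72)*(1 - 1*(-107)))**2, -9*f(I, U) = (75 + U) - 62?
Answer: 2329207424/9 ≈ 2.5880e+8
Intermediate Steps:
f(I, U) = -13/9 - U/9 (f(I, U) = -((75 + U) - 62)/9 = -(13 + U)/9 = -13/9 - U/9)
z = 258800832 (z = 3*((14 + 72)*(1 - 1*(-107)))**2 = 3*(86*(1 + 107))**2 = 3*(86*108)**2 = 3*9288**2 = 3*86266944 = 258800832)
z + f(-163, 51) = 258800832 + (-13/9 - 1/9*51) = 258800832 + (-13/9 - 17/3) = 258800832 - 64/9 = 2329207424/9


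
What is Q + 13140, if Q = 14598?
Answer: 27738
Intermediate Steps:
Q + 13140 = 14598 + 13140 = 27738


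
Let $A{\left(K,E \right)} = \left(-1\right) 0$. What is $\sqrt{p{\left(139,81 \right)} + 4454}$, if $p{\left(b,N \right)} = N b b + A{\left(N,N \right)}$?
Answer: $\sqrt{1569455} \approx 1252.8$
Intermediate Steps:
$A{\left(K,E \right)} = 0$
$p{\left(b,N \right)} = N b^{2}$ ($p{\left(b,N \right)} = N b b + 0 = N b^{2} + 0 = N b^{2}$)
$\sqrt{p{\left(139,81 \right)} + 4454} = \sqrt{81 \cdot 139^{2} + 4454} = \sqrt{81 \cdot 19321 + 4454} = \sqrt{1565001 + 4454} = \sqrt{1569455}$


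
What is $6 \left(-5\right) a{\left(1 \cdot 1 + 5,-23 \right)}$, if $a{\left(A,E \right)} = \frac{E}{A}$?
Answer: $115$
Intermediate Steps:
$6 \left(-5\right) a{\left(1 \cdot 1 + 5,-23 \right)} = 6 \left(-5\right) \left(- \frac{23}{1 \cdot 1 + 5}\right) = - 30 \left(- \frac{23}{1 + 5}\right) = - 30 \left(- \frac{23}{6}\right) = - 30 \left(\left(-23\right) \frac{1}{6}\right) = \left(-30\right) \left(- \frac{23}{6}\right) = 115$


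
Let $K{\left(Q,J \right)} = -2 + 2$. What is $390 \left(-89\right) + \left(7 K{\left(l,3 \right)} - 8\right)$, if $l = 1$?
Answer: $-34718$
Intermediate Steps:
$K{\left(Q,J \right)} = 0$
$390 \left(-89\right) + \left(7 K{\left(l,3 \right)} - 8\right) = 390 \left(-89\right) + \left(7 \cdot 0 - 8\right) = -34710 + \left(0 - 8\right) = -34710 - 8 = -34718$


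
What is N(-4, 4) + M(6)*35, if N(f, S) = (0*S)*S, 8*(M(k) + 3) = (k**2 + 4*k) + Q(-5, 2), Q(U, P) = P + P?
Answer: 175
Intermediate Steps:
Q(U, P) = 2*P
M(k) = -5/2 + k/2 + k**2/8 (M(k) = -3 + ((k**2 + 4*k) + 2*2)/8 = -3 + ((k**2 + 4*k) + 4)/8 = -3 + (4 + k**2 + 4*k)/8 = -3 + (1/2 + k/2 + k**2/8) = -5/2 + k/2 + k**2/8)
N(f, S) = 0 (N(f, S) = 0*S = 0)
N(-4, 4) + M(6)*35 = 0 + (-5/2 + (1/2)*6 + (1/8)*6**2)*35 = 0 + (-5/2 + 3 + (1/8)*36)*35 = 0 + (-5/2 + 3 + 9/2)*35 = 0 + 5*35 = 0 + 175 = 175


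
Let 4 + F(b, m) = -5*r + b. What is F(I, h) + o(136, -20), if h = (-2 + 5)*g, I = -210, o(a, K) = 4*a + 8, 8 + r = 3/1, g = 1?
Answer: 363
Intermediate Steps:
r = -5 (r = -8 + 3/1 = -8 + 3*1 = -8 + 3 = -5)
o(a, K) = 8 + 4*a
h = 3 (h = (-2 + 5)*1 = 3*1 = 3)
F(b, m) = 21 + b (F(b, m) = -4 + (-5*(-5) + b) = -4 + (25 + b) = 21 + b)
F(I, h) + o(136, -20) = (21 - 210) + (8 + 4*136) = -189 + (8 + 544) = -189 + 552 = 363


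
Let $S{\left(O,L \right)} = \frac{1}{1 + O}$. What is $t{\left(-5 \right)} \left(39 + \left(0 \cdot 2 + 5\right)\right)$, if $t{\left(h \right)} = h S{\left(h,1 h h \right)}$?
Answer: $55$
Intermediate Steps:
$t{\left(h \right)} = \frac{h}{1 + h}$
$t{\left(-5 \right)} \left(39 + \left(0 \cdot 2 + 5\right)\right) = - \frac{5}{1 - 5} \left(39 + \left(0 \cdot 2 + 5\right)\right) = - \frac{5}{-4} \left(39 + \left(0 + 5\right)\right) = \left(-5\right) \left(- \frac{1}{4}\right) \left(39 + 5\right) = \frac{5}{4} \cdot 44 = 55$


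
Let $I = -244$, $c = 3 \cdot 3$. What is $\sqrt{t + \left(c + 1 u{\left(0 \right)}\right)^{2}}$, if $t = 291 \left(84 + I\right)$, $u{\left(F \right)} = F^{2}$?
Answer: $i \sqrt{46479} \approx 215.59 i$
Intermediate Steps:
$c = 9$
$t = -46560$ ($t = 291 \left(84 - 244\right) = 291 \left(-160\right) = -46560$)
$\sqrt{t + \left(c + 1 u{\left(0 \right)}\right)^{2}} = \sqrt{-46560 + \left(9 + 1 \cdot 0^{2}\right)^{2}} = \sqrt{-46560 + \left(9 + 1 \cdot 0\right)^{2}} = \sqrt{-46560 + \left(9 + 0\right)^{2}} = \sqrt{-46560 + 9^{2}} = \sqrt{-46560 + 81} = \sqrt{-46479} = i \sqrt{46479}$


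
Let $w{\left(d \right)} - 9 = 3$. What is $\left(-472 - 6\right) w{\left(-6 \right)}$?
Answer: $-5736$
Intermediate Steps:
$w{\left(d \right)} = 12$ ($w{\left(d \right)} = 9 + 3 = 12$)
$\left(-472 - 6\right) w{\left(-6 \right)} = \left(-472 - 6\right) 12 = \left(-478\right) 12 = -5736$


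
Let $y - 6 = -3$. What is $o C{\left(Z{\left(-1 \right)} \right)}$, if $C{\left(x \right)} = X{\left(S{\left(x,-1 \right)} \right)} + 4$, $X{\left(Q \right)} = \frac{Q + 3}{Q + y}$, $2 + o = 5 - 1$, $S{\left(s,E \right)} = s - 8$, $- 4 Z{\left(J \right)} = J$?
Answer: $10$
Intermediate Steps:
$y = 3$ ($y = 6 - 3 = 3$)
$Z{\left(J \right)} = - \frac{J}{4}$
$S{\left(s,E \right)} = -8 + s$ ($S{\left(s,E \right)} = s - 8 = -8 + s$)
$o = 2$ ($o = -2 + \left(5 - 1\right) = -2 + 4 = 2$)
$X{\left(Q \right)} = 1$ ($X{\left(Q \right)} = \frac{Q + 3}{Q + 3} = \frac{3 + Q}{3 + Q} = 1$)
$C{\left(x \right)} = 5$ ($C{\left(x \right)} = 1 + 4 = 5$)
$o C{\left(Z{\left(-1 \right)} \right)} = 2 \cdot 5 = 10$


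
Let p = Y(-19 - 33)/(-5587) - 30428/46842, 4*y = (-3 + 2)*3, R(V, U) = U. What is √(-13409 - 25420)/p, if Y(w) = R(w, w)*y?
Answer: -152072553*I*√21/2322001 ≈ -300.12*I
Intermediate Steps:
y = -¾ (y = ((-3 + 2)*3)/4 = (-1*3)/4 = (¼)*(-3) = -¾ ≈ -0.75000)
Y(w) = -3*w/4 (Y(w) = w*(-¾) = -3*w/4)
p = -2322001/3536571 (p = -3*(-19 - 33)/4/(-5587) - 30428/46842 = -¾*(-52)*(-1/5587) - 30428*1/46842 = 39*(-1/5587) - 15214/23421 = -39/5587 - 15214/23421 = -2322001/3536571 ≈ -0.65657)
√(-13409 - 25420)/p = √(-13409 - 25420)/(-2322001/3536571) = √(-38829)*(-3536571/2322001) = (43*I*√21)*(-3536571/2322001) = -152072553*I*√21/2322001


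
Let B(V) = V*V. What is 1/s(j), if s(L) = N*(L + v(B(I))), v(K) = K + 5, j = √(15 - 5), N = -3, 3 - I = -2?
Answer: -1/89 + √10/2670 ≈ -0.010052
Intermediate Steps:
I = 5 (I = 3 - 1*(-2) = 3 + 2 = 5)
B(V) = V²
j = √10 ≈ 3.1623
v(K) = 5 + K
s(L) = -90 - 3*L (s(L) = -3*(L + (5 + 5²)) = -3*(L + (5 + 25)) = -3*(L + 30) = -3*(30 + L) = -90 - 3*L)
1/s(j) = 1/(-90 - 3*√10)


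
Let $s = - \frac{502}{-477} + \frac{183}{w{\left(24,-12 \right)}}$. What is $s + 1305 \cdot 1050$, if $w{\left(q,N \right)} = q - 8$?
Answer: $\frac{10457843323}{7632} \approx 1.3703 \cdot 10^{6}$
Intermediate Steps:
$w{\left(q,N \right)} = -8 + q$
$s = \frac{95323}{7632}$ ($s = - \frac{502}{-477} + \frac{183}{-8 + 24} = \left(-502\right) \left(- \frac{1}{477}\right) + \frac{183}{16} = \frac{502}{477} + 183 \cdot \frac{1}{16} = \frac{502}{477} + \frac{183}{16} = \frac{95323}{7632} \approx 12.49$)
$s + 1305 \cdot 1050 = \frac{95323}{7632} + 1305 \cdot 1050 = \frac{95323}{7632} + 1370250 = \frac{10457843323}{7632}$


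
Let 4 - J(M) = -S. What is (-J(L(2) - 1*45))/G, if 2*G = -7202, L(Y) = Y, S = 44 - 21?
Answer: 27/3601 ≈ 0.0074979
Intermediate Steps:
S = 23
J(M) = 27 (J(M) = 4 - (-1)*23 = 4 - 1*(-23) = 4 + 23 = 27)
G = -3601 (G = (½)*(-7202) = -3601)
(-J(L(2) - 1*45))/G = -1*27/(-3601) = -27*(-1/3601) = 27/3601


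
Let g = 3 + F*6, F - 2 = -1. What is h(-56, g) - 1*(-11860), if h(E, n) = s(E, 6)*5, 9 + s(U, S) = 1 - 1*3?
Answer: 11805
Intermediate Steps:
s(U, S) = -11 (s(U, S) = -9 + (1 - 1*3) = -9 + (1 - 3) = -9 - 2 = -11)
F = 1 (F = 2 - 1 = 1)
g = 9 (g = 3 + 1*6 = 3 + 6 = 9)
h(E, n) = -55 (h(E, n) = -11*5 = -55)
h(-56, g) - 1*(-11860) = -55 - 1*(-11860) = -55 + 11860 = 11805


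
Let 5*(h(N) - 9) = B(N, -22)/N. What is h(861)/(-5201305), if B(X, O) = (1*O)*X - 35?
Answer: -2824/3198802575 ≈ -8.8283e-7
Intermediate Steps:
B(X, O) = -35 + O*X (B(X, O) = O*X - 35 = -35 + O*X)
h(N) = 9 + (-35 - 22*N)/(5*N) (h(N) = 9 + ((-35 - 22*N)/N)/5 = 9 + (-35 - 22*N)/(5*N))
h(861)/(-5201305) = (23/5 - 7/861)/(-5201305) = (23/5 - 7*1/861)*(-1/5201305) = (23/5 - 1/123)*(-1/5201305) = (2824/615)*(-1/5201305) = -2824/3198802575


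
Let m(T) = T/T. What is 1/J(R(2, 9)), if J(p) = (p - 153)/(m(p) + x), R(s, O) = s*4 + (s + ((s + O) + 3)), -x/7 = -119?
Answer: -278/43 ≈ -6.4651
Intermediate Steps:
x = 833 (x = -7*(-119) = 833)
m(T) = 1
R(s, O) = 3 + O + 6*s (R(s, O) = 4*s + (s + ((O + s) + 3)) = 4*s + (s + (3 + O + s)) = 4*s + (3 + O + 2*s) = 3 + O + 6*s)
J(p) = -51/278 + p/834 (J(p) = (p - 153)/(1 + 833) = (-153 + p)/834 = (-153 + p)*(1/834) = -51/278 + p/834)
1/J(R(2, 9)) = 1/(-51/278 + (3 + 9 + 6*2)/834) = 1/(-51/278 + (3 + 9 + 12)/834) = 1/(-51/278 + (1/834)*24) = 1/(-51/278 + 4/139) = 1/(-43/278) = -278/43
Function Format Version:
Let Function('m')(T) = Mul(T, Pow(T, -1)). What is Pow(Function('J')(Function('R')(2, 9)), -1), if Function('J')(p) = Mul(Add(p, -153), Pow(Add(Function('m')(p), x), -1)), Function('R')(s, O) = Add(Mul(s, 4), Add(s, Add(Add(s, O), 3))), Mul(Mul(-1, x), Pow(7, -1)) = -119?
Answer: Rational(-278, 43) ≈ -6.4651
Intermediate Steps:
x = 833 (x = Mul(-7, -119) = 833)
Function('m')(T) = 1
Function('R')(s, O) = Add(3, O, Mul(6, s)) (Function('R')(s, O) = Add(Mul(4, s), Add(s, Add(Add(O, s), 3))) = Add(Mul(4, s), Add(s, Add(3, O, s))) = Add(Mul(4, s), Add(3, O, Mul(2, s))) = Add(3, O, Mul(6, s)))
Function('J')(p) = Add(Rational(-51, 278), Mul(Rational(1, 834), p)) (Function('J')(p) = Mul(Add(p, -153), Pow(Add(1, 833), -1)) = Mul(Add(-153, p), Pow(834, -1)) = Mul(Add(-153, p), Rational(1, 834)) = Add(Rational(-51, 278), Mul(Rational(1, 834), p)))
Pow(Function('J')(Function('R')(2, 9)), -1) = Pow(Add(Rational(-51, 278), Mul(Rational(1, 834), Add(3, 9, Mul(6, 2)))), -1) = Pow(Add(Rational(-51, 278), Mul(Rational(1, 834), Add(3, 9, 12))), -1) = Pow(Add(Rational(-51, 278), Mul(Rational(1, 834), 24)), -1) = Pow(Add(Rational(-51, 278), Rational(4, 139)), -1) = Pow(Rational(-43, 278), -1) = Rational(-278, 43)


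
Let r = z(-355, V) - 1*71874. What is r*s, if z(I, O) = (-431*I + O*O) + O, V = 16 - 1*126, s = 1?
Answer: 93121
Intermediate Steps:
V = -110 (V = 16 - 126 = -110)
z(I, O) = O + O² - 431*I (z(I, O) = (-431*I + O²) + O = (O² - 431*I) + O = O + O² - 431*I)
r = 93121 (r = (-110 + (-110)² - 431*(-355)) - 1*71874 = (-110 + 12100 + 153005) - 71874 = 164995 - 71874 = 93121)
r*s = 93121*1 = 93121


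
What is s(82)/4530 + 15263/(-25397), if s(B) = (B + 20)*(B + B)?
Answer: 59283271/19174735 ≈ 3.0917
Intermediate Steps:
s(B) = 2*B*(20 + B) (s(B) = (20 + B)*(2*B) = 2*B*(20 + B))
s(82)/4530 + 15263/(-25397) = (2*82*(20 + 82))/4530 + 15263/(-25397) = (2*82*102)*(1/4530) + 15263*(-1/25397) = 16728*(1/4530) - 15263/25397 = 2788/755 - 15263/25397 = 59283271/19174735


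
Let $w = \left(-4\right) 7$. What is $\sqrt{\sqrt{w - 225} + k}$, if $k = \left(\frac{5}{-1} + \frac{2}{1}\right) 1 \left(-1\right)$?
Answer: $\sqrt{3 + i \sqrt{253}} \approx 3.0973 + 2.5677 i$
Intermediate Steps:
$k = 3$ ($k = \left(5 \left(-1\right) + 2 \cdot 1\right) 1 \left(-1\right) = \left(-5 + 2\right) 1 \left(-1\right) = \left(-3\right) 1 \left(-1\right) = \left(-3\right) \left(-1\right) = 3$)
$w = -28$
$\sqrt{\sqrt{w - 225} + k} = \sqrt{\sqrt{-28 - 225} + 3} = \sqrt{\sqrt{-253} + 3} = \sqrt{i \sqrt{253} + 3} = \sqrt{3 + i \sqrt{253}}$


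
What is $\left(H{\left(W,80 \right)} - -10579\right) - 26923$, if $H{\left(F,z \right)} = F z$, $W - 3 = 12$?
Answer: $-15144$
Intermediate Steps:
$W = 15$ ($W = 3 + 12 = 15$)
$\left(H{\left(W,80 \right)} - -10579\right) - 26923 = \left(15 \cdot 80 - -10579\right) - 26923 = \left(1200 + 10579\right) - 26923 = 11779 - 26923 = -15144$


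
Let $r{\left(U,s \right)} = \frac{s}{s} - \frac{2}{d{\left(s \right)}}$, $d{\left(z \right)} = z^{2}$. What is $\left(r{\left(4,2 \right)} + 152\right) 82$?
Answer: $12505$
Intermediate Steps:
$r{\left(U,s \right)} = 1 - \frac{2}{s^{2}}$ ($r{\left(U,s \right)} = \frac{s}{s} - \frac{2}{s^{2}} = 1 - \frac{2}{s^{2}}$)
$\left(r{\left(4,2 \right)} + 152\right) 82 = \left(\left(1 - \frac{2}{4}\right) + 152\right) 82 = \left(\left(1 - \frac{1}{2}\right) + 152\right) 82 = \left(\frac{1}{2} + 152\right) 82 = \frac{305}{2} \cdot 82 = 12505$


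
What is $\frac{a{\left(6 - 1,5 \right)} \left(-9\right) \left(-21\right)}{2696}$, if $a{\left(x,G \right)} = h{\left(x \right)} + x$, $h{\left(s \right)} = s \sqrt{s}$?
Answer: $\frac{945}{2696} + \frac{945 \sqrt{5}}{2696} \approx 1.1343$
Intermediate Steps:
$h{\left(s \right)} = s^{\frac{3}{2}}$
$a{\left(x,G \right)} = x + x^{\frac{3}{2}}$ ($a{\left(x,G \right)} = x^{\frac{3}{2}} + x = x + x^{\frac{3}{2}}$)
$\frac{a{\left(6 - 1,5 \right)} \left(-9\right) \left(-21\right)}{2696} = \frac{\left(\left(6 - 1\right) + \left(6 - 1\right)^{\frac{3}{2}}\right) \left(-9\right) \left(-21\right)}{2696} = \left(\left(6 - 1\right) + \left(6 - 1\right)^{\frac{3}{2}}\right) \left(-9\right) \left(-21\right) \frac{1}{2696} = \left(5 + 5^{\frac{3}{2}}\right) \left(-9\right) \left(-21\right) \frac{1}{2696} = \left(5 + 5 \sqrt{5}\right) \left(-9\right) \left(-21\right) \frac{1}{2696} = \left(-45 - 45 \sqrt{5}\right) \left(-21\right) \frac{1}{2696} = \left(945 + 945 \sqrt{5}\right) \frac{1}{2696} = \frac{945}{2696} + \frac{945 \sqrt{5}}{2696}$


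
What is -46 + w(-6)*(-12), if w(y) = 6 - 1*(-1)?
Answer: -130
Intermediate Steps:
w(y) = 7 (w(y) = 6 + 1 = 7)
-46 + w(-6)*(-12) = -46 + 7*(-12) = -46 - 84 = -130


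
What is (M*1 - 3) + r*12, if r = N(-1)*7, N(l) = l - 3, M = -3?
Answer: -342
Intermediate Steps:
N(l) = -3 + l
r = -28 (r = (-3 - 1)*7 = -4*7 = -28)
(M*1 - 3) + r*12 = (-3*1 - 3) - 28*12 = (-3 - 3) - 336 = -6 - 336 = -342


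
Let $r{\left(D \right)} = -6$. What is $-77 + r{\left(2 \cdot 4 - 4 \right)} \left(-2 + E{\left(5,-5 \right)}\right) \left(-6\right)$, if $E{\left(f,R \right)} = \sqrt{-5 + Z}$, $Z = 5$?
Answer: $-149$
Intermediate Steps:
$E{\left(f,R \right)} = 0$ ($E{\left(f,R \right)} = \sqrt{-5 + 5} = \sqrt{0} = 0$)
$-77 + r{\left(2 \cdot 4 - 4 \right)} \left(-2 + E{\left(5,-5 \right)}\right) \left(-6\right) = -77 - 6 \left(-2 + 0\right) \left(-6\right) = -77 - 6 \left(\left(-2\right) \left(-6\right)\right) = -77 - 72 = -149$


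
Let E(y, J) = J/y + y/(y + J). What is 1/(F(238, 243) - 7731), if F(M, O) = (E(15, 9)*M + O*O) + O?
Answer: 20/1037051 ≈ 1.9285e-5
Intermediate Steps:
E(y, J) = J/y + y/(J + y)
F(M, O) = O + O² + 49*M/40 (F(M, O) = (((9² + 15² + 9*15)/(15*(9 + 15)))*M + O*O) + O = (((1/15)*(81 + 225 + 135)/24)*M + O²) + O = (((1/15)*(1/24)*441)*M + O²) + O = (49*M/40 + O²) + O = (O² + 49*M/40) + O = O + O² + 49*M/40)
1/(F(238, 243) - 7731) = 1/((243 + 243² + (49/40)*238) - 7731) = 1/((243 + 59049 + 5831/20) - 7731) = 1/(1191671/20 - 7731) = 1/(1037051/20) = 20/1037051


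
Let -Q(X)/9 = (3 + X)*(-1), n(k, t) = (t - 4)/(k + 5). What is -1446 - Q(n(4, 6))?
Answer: -1475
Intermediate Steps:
n(k, t) = (-4 + t)/(5 + k)
Q(X) = 27 + 9*X (Q(X) = -9*(3 + X)*(-1) = -9*(-3 - X) = 27 + 9*X)
-1446 - Q(n(4, 6)) = -1446 - (27 + 9*((-4 + 6)/(5 + 4))) = -1446 - (27 + 9*(2/9)) = -1446 - (27 + 2) = -1446 - 1*29 = -1446 - 29 = -1475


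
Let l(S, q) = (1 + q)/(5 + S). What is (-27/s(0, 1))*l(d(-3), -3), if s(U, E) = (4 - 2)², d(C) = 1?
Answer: 9/4 ≈ 2.2500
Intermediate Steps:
s(U, E) = 4 (s(U, E) = 2² = 4)
l(S, q) = (1 + q)/(5 + S)
(-27/s(0, 1))*l(d(-3), -3) = (-27/4)*((1 - 3)/(5 + 1)) = ((¼)*(-27))*(-2/6) = -9*(-2)/8 = -27/4*(-⅓) = 9/4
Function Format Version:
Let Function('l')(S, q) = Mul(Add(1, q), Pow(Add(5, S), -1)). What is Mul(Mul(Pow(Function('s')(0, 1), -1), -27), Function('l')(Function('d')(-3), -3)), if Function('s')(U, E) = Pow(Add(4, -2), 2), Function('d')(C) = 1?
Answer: Rational(9, 4) ≈ 2.2500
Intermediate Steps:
Function('s')(U, E) = 4 (Function('s')(U, E) = Pow(2, 2) = 4)
Function('l')(S, q) = Mul(Pow(Add(5, S), -1), Add(1, q))
Mul(Mul(Pow(Function('s')(0, 1), -1), -27), Function('l')(Function('d')(-3), -3)) = Mul(Mul(Pow(4, -1), -27), Mul(Pow(Add(5, 1), -1), Add(1, -3))) = Mul(Mul(Rational(1, 4), -27), Mul(Pow(6, -1), -2)) = Mul(Rational(-27, 4), Mul(Rational(1, 6), -2)) = Mul(Rational(-27, 4), Rational(-1, 3)) = Rational(9, 4)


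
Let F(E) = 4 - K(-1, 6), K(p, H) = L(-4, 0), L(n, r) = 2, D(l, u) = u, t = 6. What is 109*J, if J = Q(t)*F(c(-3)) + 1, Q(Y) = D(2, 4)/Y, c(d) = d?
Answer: 763/3 ≈ 254.33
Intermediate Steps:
K(p, H) = 2
F(E) = 2 (F(E) = 4 - 1*2 = 4 - 2 = 2)
Q(Y) = 4/Y
J = 7/3 (J = (4/6)*2 + 1 = (4*(1/6))*2 + 1 = (2/3)*2 + 1 = 4/3 + 1 = 7/3 ≈ 2.3333)
109*J = 109*(7/3) = 763/3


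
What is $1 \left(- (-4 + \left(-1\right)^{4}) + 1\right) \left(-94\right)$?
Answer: $-376$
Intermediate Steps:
$1 \left(- (-4 + \left(-1\right)^{4}) + 1\right) \left(-94\right) = 1 \left(- (-4 + 1) + 1\right) \left(-94\right) = 1 \left(\left(-1\right) \left(-3\right) + 1\right) \left(-94\right) = 1 \left(3 + 1\right) \left(-94\right) = 1 \cdot 4 \left(-94\right) = 4 \left(-94\right) = -376$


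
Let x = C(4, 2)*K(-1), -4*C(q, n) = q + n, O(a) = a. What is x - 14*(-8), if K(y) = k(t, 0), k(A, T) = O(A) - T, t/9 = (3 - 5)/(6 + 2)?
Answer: 923/8 ≈ 115.38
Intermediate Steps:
t = -9/4 (t = 9*((3 - 5)/(6 + 2)) = 9*(-2/8) = 9*(-2*⅛) = 9*(-¼) = -9/4 ≈ -2.2500)
C(q, n) = -n/4 - q/4 (C(q, n) = -(q + n)/4 = -(n + q)/4 = -n/4 - q/4)
k(A, T) = A - T
K(y) = -9/4 (K(y) = -9/4 - 1*0 = -9/4 + 0 = -9/4)
x = 27/8 (x = (-¼*2 - ¼*4)*(-9/4) = (-½ - 1)*(-9/4) = -3/2*(-9/4) = 27/8 ≈ 3.3750)
x - 14*(-8) = 27/8 - 14*(-8) = 27/8 + 112 = 923/8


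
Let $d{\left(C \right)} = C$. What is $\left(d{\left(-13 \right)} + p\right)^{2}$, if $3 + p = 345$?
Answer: $108241$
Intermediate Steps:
$p = 342$ ($p = -3 + 345 = 342$)
$\left(d{\left(-13 \right)} + p\right)^{2} = \left(-13 + 342\right)^{2} = 329^{2} = 108241$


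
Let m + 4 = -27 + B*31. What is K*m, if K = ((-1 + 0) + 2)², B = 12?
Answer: 341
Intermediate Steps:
m = 341 (m = -4 + (-27 + 12*31) = -4 + (-27 + 372) = -4 + 345 = 341)
K = 1 (K = (-1 + 2)² = 1² = 1)
K*m = 1*341 = 341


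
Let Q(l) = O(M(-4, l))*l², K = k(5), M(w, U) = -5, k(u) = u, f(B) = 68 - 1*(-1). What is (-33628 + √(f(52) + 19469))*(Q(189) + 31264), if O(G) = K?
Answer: -7057474732 + 209869*√19538 ≈ -7.0281e+9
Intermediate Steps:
f(B) = 69 (f(B) = 68 + 1 = 69)
K = 5
O(G) = 5
Q(l) = 5*l²
(-33628 + √(f(52) + 19469))*(Q(189) + 31264) = (-33628 + √(69 + 19469))*(5*189² + 31264) = (-33628 + √19538)*(5*35721 + 31264) = (-33628 + √19538)*(178605 + 31264) = (-33628 + √19538)*209869 = -7057474732 + 209869*√19538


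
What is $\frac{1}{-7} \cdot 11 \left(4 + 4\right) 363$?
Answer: $- \frac{31944}{7} \approx -4563.4$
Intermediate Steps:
$\frac{1}{-7} \cdot 11 \left(4 + 4\right) 363 = \left(- \frac{1}{7}\right) 11 \cdot 8 \cdot 363 = \left(- \frac{11}{7}\right) 8 \cdot 363 = \left(- \frac{88}{7}\right) 363 = - \frac{31944}{7}$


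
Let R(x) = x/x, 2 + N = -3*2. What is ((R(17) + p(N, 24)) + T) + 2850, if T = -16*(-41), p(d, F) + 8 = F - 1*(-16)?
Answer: 3539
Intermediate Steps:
N = -8 (N = -2 - 3*2 = -2 - 6 = -8)
p(d, F) = 8 + F (p(d, F) = -8 + (F - 1*(-16)) = -8 + (F + 16) = -8 + (16 + F) = 8 + F)
T = 656
R(x) = 1
((R(17) + p(N, 24)) + T) + 2850 = ((1 + (8 + 24)) + 656) + 2850 = ((1 + 32) + 656) + 2850 = (33 + 656) + 2850 = 689 + 2850 = 3539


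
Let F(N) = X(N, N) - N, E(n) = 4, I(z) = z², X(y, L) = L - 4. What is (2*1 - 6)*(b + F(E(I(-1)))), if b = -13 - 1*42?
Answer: 236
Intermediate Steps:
X(y, L) = -4 + L
b = -55 (b = -13 - 42 = -55)
F(N) = -4 (F(N) = (-4 + N) - N = -4)
(2*1 - 6)*(b + F(E(I(-1)))) = (2*1 - 6)*(-55 - 4) = (2 - 6)*(-59) = -4*(-59) = 236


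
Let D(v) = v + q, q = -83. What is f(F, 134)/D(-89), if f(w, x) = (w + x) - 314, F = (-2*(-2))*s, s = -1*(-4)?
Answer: 41/43 ≈ 0.95349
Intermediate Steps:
D(v) = -83 + v (D(v) = v - 83 = -83 + v)
s = 4
F = 16 (F = -2*(-2)*4 = 4*4 = 16)
f(w, x) = -314 + w + x
f(F, 134)/D(-89) = (-314 + 16 + 134)/(-83 - 89) = -164/(-172) = -164*(-1/172) = 41/43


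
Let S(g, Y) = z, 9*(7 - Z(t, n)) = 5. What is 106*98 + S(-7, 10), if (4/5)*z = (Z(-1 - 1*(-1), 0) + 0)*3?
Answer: 62473/6 ≈ 10412.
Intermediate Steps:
Z(t, n) = 58/9 (Z(t, n) = 7 - 1/9*5 = 7 - 5/9 = 58/9)
z = 145/6 (z = 5*((58/9 + 0)*3)/4 = 5*((58/9)*3)/4 = (5/4)*(58/3) = 145/6 ≈ 24.167)
S(g, Y) = 145/6
106*98 + S(-7, 10) = 106*98 + 145/6 = 10388 + 145/6 = 62473/6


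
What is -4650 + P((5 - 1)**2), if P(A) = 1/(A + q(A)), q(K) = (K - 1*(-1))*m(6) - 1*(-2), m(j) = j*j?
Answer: -2929499/630 ≈ -4650.0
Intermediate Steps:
m(j) = j**2
q(K) = 38 + 36*K (q(K) = (K - 1*(-1))*6**2 - 1*(-2) = (K + 1)*36 + 2 = (1 + K)*36 + 2 = (36 + 36*K) + 2 = 38 + 36*K)
P(A) = 1/(38 + 37*A) (P(A) = 1/(A + (38 + 36*A)) = 1/(38 + 37*A))
-4650 + P((5 - 1)**2) = -4650 + 1/(38 + 37*(5 - 1)**2) = -4650 + 1/(38 + 37*4**2) = -4650 + 1/(38 + 37*16) = -4650 + 1/(38 + 592) = -4650 + 1/630 = -2929499/630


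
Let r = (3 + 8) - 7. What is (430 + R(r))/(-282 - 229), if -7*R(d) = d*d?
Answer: -2994/3577 ≈ -0.83701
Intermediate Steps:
r = 4 (r = 11 - 7 = 4)
R(d) = -d²/7 (R(d) = -d*d/7 = -d²/7)
(430 + R(r))/(-282 - 229) = (430 - ⅐*4²)/(-282 - 229) = (430 - ⅐*16)/(-511) = (430 - 16/7)*(-1/511) = (2994/7)*(-1/511) = -2994/3577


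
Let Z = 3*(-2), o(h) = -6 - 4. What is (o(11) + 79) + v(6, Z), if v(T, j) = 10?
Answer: 79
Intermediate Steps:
o(h) = -10
Z = -6
(o(11) + 79) + v(6, Z) = (-10 + 79) + 10 = 69 + 10 = 79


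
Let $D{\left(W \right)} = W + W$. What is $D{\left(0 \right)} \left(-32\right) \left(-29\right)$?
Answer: $0$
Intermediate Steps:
$D{\left(W \right)} = 2 W$
$D{\left(0 \right)} \left(-32\right) \left(-29\right) = 2 \cdot 0 \left(-32\right) \left(-29\right) = 0 \left(-32\right) \left(-29\right) = 0 \left(-29\right) = 0$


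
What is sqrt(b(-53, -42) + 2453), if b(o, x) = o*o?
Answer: sqrt(5262) ≈ 72.540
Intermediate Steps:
b(o, x) = o**2
sqrt(b(-53, -42) + 2453) = sqrt((-53)**2 + 2453) = sqrt(2809 + 2453) = sqrt(5262)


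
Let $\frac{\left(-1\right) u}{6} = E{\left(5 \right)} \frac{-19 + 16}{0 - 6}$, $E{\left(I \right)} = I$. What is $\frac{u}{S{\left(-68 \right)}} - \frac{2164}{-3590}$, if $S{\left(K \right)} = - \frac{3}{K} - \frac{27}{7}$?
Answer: $\frac{985342}{217195} \approx 4.5367$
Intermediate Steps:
$S{\left(K \right)} = - \frac{27}{7} - \frac{3}{K}$ ($S{\left(K \right)} = - \frac{3}{K} - \frac{27}{7} = - \frac{27}{7} - \frac{3}{K}$)
$u = -15$ ($u = - 6 \cdot 5 \frac{-19 + 16}{0 - 6} = - 6 \cdot 5 \left(- \frac{3}{-6}\right) = - 6 \cdot 5 \left(\left(-3\right) \left(- \frac{1}{6}\right)\right) = - 6 \cdot 5 \cdot \frac{1}{2} = \left(-6\right) \frac{5}{2} = -15$)
$\frac{u}{S{\left(-68 \right)}} - \frac{2164}{-3590} = - \frac{15}{- \frac{27}{7} - \frac{3}{-68}} - \frac{2164}{-3590} = - \frac{15}{- \frac{27}{7} - - \frac{3}{68}} - - \frac{1082}{1795} = - \frac{15}{- \frac{27}{7} + \frac{3}{68}} + \frac{1082}{1795} = - \frac{15}{- \frac{1815}{476}} + \frac{1082}{1795} = \left(-15\right) \left(- \frac{476}{1815}\right) + \frac{1082}{1795} = \frac{476}{121} + \frac{1082}{1795} = \frac{985342}{217195}$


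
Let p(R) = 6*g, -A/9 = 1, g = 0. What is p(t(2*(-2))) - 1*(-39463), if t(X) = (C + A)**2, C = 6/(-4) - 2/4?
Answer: 39463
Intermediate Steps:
A = -9 (A = -9*1 = -9)
C = -2 (C = 6*(-1/4) - 2*1/4 = -3/2 - 1/2 = -2)
t(X) = 121 (t(X) = (-2 - 9)**2 = (-11)**2 = 121)
p(R) = 0 (p(R) = 6*0 = 0)
p(t(2*(-2))) - 1*(-39463) = 0 - 1*(-39463) = 0 + 39463 = 39463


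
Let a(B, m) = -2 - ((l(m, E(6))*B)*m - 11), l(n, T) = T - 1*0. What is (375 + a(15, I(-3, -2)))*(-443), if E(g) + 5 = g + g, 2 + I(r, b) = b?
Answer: -356172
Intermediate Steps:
I(r, b) = -2 + b
E(g) = -5 + 2*g (E(g) = -5 + (g + g) = -5 + 2*g)
l(n, T) = T (l(n, T) = T + 0 = T)
a(B, m) = 9 - 7*B*m (a(B, m) = -2 - (((-5 + 2*6)*B)*m - 11) = -2 - (((-5 + 12)*B)*m - 11) = -2 - ((7*B)*m - 11) = -2 - (7*B*m - 11) = -2 - (-11 + 7*B*m) = -2 + (11 - 7*B*m) = 9 - 7*B*m)
(375 + a(15, I(-3, -2)))*(-443) = (375 + (9 - 7*15*(-2 - 2)))*(-443) = (375 + (9 - 7*15*(-4)))*(-443) = (375 + (9 + 420))*(-443) = (375 + 429)*(-443) = 804*(-443) = -356172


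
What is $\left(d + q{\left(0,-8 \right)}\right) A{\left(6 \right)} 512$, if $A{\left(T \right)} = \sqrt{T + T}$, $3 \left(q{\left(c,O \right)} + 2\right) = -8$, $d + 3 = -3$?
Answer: $- \frac{32768 \sqrt{3}}{3} \approx -18919.0$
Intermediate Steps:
$d = -6$ ($d = -3 - 3 = -6$)
$q{\left(c,O \right)} = - \frac{14}{3}$ ($q{\left(c,O \right)} = -2 + \frac{1}{3} \left(-8\right) = -2 - \frac{8}{3} = - \frac{14}{3}$)
$A{\left(T \right)} = \sqrt{2} \sqrt{T}$ ($A{\left(T \right)} = \sqrt{2 T} = \sqrt{2} \sqrt{T}$)
$\left(d + q{\left(0,-8 \right)}\right) A{\left(6 \right)} 512 = \left(-6 - \frac{14}{3}\right) \sqrt{2} \sqrt{6} \cdot 512 = - \frac{32 \cdot 2 \sqrt{3}}{3} \cdot 512 = - \frac{64 \sqrt{3}}{3} \cdot 512 = - \frac{32768 \sqrt{3}}{3}$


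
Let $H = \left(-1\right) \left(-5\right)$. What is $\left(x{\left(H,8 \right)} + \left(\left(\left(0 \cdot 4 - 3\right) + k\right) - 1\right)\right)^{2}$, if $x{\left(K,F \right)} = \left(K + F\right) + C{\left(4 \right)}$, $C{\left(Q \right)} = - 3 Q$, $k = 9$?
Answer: $36$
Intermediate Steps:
$H = 5$
$x{\left(K,F \right)} = -12 + F + K$ ($x{\left(K,F \right)} = \left(K + F\right) - 12 = \left(F + K\right) - 12 = -12 + F + K$)
$\left(x{\left(H,8 \right)} + \left(\left(\left(0 \cdot 4 - 3\right) + k\right) - 1\right)\right)^{2} = \left(\left(-12 + 8 + 5\right) + \left(\left(\left(0 \cdot 4 - 3\right) + 9\right) - 1\right)\right)^{2} = \left(1 + \left(\left(\left(0 - 3\right) + 9\right) - 1\right)\right)^{2} = \left(1 + \left(\left(-3 + 9\right) - 1\right)\right)^{2} = \left(1 + \left(6 - 1\right)\right)^{2} = \left(1 + 5\right)^{2} = 6^{2} = 36$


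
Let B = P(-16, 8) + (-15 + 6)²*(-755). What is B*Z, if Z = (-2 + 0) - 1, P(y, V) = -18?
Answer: 183519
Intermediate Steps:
B = -61173 (B = -18 + (-15 + 6)²*(-755) = -18 + (-9)²*(-755) = -18 + 81*(-755) = -18 - 61155 = -61173)
Z = -3 (Z = -2 - 1 = -3)
B*Z = -61173*(-3) = 183519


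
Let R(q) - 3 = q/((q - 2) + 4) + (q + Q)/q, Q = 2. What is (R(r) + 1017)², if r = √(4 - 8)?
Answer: 1043462 - 2043*I/2 ≈ 1.0435e+6 - 1021.5*I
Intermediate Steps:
r = 2*I (r = √(-4) = 2*I ≈ 2.0*I)
R(q) = 3 + q/(2 + q) + (2 + q)/q (R(q) = 3 + (q/((q - 2) + 4) + (q + 2)/q) = 3 + (q/((-2 + q) + 4) + (2 + q)/q) = 3 + (q/(2 + q) + (2 + q)/q) = 3 + q/(2 + q) + (2 + q)/q)
(R(r) + 1017)² = ((4 + 5*(2*I)² + 10*(2*I))/(((2*I))*(2 + 2*I)) + 1017)² = ((-I/2)*((2 - 2*I)/8)*(4 + 5*(-4) + 20*I) + 1017)² = ((-I/2)*((2 - 2*I)/8)*(4 - 20 + 20*I) + 1017)² = ((-I/2)*((2 - 2*I)/8)*(-16 + 20*I) + 1017)² = (-I*(-16 + 20*I)*(2 - 2*I)/16 + 1017)² = (1017 - I*(-16 + 20*I)*(2 - 2*I)/16)²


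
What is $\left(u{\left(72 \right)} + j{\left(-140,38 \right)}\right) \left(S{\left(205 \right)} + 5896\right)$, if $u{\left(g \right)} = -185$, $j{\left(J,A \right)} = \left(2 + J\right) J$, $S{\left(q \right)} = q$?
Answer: $116742635$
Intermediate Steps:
$j{\left(J,A \right)} = J \left(2 + J\right)$
$\left(u{\left(72 \right)} + j{\left(-140,38 \right)}\right) \left(S{\left(205 \right)} + 5896\right) = \left(-185 - 140 \left(2 - 140\right)\right) \left(205 + 5896\right) = \left(-185 - -19320\right) 6101 = \left(-185 + 19320\right) 6101 = 19135 \cdot 6101 = 116742635$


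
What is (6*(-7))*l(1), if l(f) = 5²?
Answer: -1050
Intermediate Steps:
l(f) = 25
(6*(-7))*l(1) = (6*(-7))*25 = -42*25 = -1050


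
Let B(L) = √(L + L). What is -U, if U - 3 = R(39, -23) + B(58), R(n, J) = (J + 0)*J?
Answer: -532 - 2*√29 ≈ -542.77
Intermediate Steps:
R(n, J) = J² (R(n, J) = J*J = J²)
B(L) = √2*√L (B(L) = √(2*L) = √2*√L)
U = 532 + 2*√29 (U = 3 + ((-23)² + √2*√58) = 3 + (529 + 2*√29) = 532 + 2*√29 ≈ 542.77)
-U = -(532 + 2*√29) = -532 - 2*√29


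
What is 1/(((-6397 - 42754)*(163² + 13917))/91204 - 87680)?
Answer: -45602/4993347053 ≈ -9.1325e-6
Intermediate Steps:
1/(((-6397 - 42754)*(163² + 13917))/91204 - 87680) = 1/(-49151*(26569 + 13917)*(1/91204) - 87680) = 1/(-49151*40486*(1/91204) - 87680) = 1/(-1989927386*1/91204 - 87680) = 1/(-994963693/45602 - 87680) = 1/(-4993347053/45602) = -45602/4993347053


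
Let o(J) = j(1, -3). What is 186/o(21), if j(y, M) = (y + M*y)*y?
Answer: -93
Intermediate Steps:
j(y, M) = y*(y + M*y)
o(J) = -2 (o(J) = 1²*(1 - 3) = 1*(-2) = -2)
186/o(21) = 186/(-2) = 186*(-½) = -93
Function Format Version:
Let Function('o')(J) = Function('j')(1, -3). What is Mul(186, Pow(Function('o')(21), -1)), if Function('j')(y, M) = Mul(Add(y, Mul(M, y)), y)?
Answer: -93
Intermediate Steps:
Function('j')(y, M) = Mul(y, Add(y, Mul(M, y)))
Function('o')(J) = -2 (Function('o')(J) = Mul(Pow(1, 2), Add(1, -3)) = Mul(1, -2) = -2)
Mul(186, Pow(Function('o')(21), -1)) = Mul(186, Pow(-2, -1)) = Mul(186, Rational(-1, 2)) = -93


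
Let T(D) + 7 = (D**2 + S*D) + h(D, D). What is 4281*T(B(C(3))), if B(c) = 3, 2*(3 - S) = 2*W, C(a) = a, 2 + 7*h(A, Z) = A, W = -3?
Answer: 603621/7 ≈ 86232.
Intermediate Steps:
h(A, Z) = -2/7 + A/7
S = 6 (S = 3 - (-3) = 3 - 1/2*(-6) = 3 + 3 = 6)
T(D) = -51/7 + D**2 + 43*D/7 (T(D) = -7 + ((D**2 + 6*D) + (-2/7 + D/7)) = -7 + (-2/7 + D**2 + 43*D/7) = -51/7 + D**2 + 43*D/7)
4281*T(B(C(3))) = 4281*(-51/7 + 3**2 + (43/7)*3) = 4281*(-51/7 + 9 + 129/7) = 4281*(141/7) = 603621/7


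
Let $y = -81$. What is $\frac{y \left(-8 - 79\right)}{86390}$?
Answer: $\frac{7047}{86390} \approx 0.081572$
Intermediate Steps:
$\frac{y \left(-8 - 79\right)}{86390} = \frac{\left(-81\right) \left(-8 - 79\right)}{86390} = \left(-81\right) \left(-87\right) \frac{1}{86390} = 7047 \cdot \frac{1}{86390} = \frac{7047}{86390}$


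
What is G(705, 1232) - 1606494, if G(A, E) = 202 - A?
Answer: -1606997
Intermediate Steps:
G(705, 1232) - 1606494 = (202 - 1*705) - 1606494 = (202 - 705) - 1606494 = -503 - 1606494 = -1606997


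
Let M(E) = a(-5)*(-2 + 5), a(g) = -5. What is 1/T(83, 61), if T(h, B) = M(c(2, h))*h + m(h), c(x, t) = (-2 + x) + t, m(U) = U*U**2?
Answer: 1/570542 ≈ 1.7527e-6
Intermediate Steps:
m(U) = U**3
c(x, t) = -2 + t + x
M(E) = -15 (M(E) = -5*(-2 + 5) = -5*3 = -15)
T(h, B) = h**3 - 15*h (T(h, B) = -15*h + h**3 = h**3 - 15*h)
1/T(83, 61) = 1/(83*(-15 + 83**2)) = 1/(83*(-15 + 6889)) = 1/(83*6874) = 1/570542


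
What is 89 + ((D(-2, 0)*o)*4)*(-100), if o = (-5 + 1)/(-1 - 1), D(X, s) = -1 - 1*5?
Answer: 4889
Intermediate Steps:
D(X, s) = -6 (D(X, s) = -1 - 5 = -6)
o = 2 (o = -4/(-2) = -4*(-½) = 2)
89 + ((D(-2, 0)*o)*4)*(-100) = 89 + (-6*2*4)*(-100) = 89 - 12*4*(-100) = 89 - 48*(-100) = 89 + 4800 = 4889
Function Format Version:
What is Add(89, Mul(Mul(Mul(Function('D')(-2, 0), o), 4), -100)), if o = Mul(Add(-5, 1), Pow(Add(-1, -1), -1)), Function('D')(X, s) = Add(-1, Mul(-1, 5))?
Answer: 4889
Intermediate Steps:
Function('D')(X, s) = -6 (Function('D')(X, s) = Add(-1, -5) = -6)
o = 2 (o = Mul(-4, Pow(-2, -1)) = Mul(-4, Rational(-1, 2)) = 2)
Add(89, Mul(Mul(Mul(Function('D')(-2, 0), o), 4), -100)) = Add(89, Mul(Mul(Mul(-6, 2), 4), -100)) = Add(89, Mul(Mul(-12, 4), -100)) = Add(89, Mul(-48, -100)) = Add(89, 4800) = 4889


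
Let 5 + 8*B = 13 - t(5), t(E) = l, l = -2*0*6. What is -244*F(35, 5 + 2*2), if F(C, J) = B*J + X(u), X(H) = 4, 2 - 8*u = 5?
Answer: -3172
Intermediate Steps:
u = -3/8 (u = ¼ - ⅛*5 = ¼ - 5/8 = -3/8 ≈ -0.37500)
l = 0 (l = 0*6 = 0)
t(E) = 0
B = 1 (B = -5/8 + (13 - 1*0)/8 = -5/8 + (13 + 0)/8 = -5/8 + (⅛)*13 = -5/8 + 13/8 = 1)
F(C, J) = 4 + J (F(C, J) = 1*J + 4 = J + 4 = 4 + J)
-244*F(35, 5 + 2*2) = -244*(4 + (5 + 2*2)) = -244*(4 + (5 + 4)) = -244*(4 + 9) = -244*13 = -3172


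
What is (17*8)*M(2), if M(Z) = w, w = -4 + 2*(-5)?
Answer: -1904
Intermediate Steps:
w = -14 (w = -4 - 10 = -14)
M(Z) = -14
(17*8)*M(2) = (17*8)*(-14) = 136*(-14) = -1904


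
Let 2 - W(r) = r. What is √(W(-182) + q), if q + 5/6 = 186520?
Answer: √6721314/6 ≈ 432.09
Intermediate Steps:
q = 1119115/6 (q = -⅚ + 186520 = 1119115/6 ≈ 1.8652e+5)
W(r) = 2 - r
√(W(-182) + q) = √((2 - 1*(-182)) + 1119115/6) = √((2 + 182) + 1119115/6) = √(184 + 1119115/6) = √(1120219/6) = √6721314/6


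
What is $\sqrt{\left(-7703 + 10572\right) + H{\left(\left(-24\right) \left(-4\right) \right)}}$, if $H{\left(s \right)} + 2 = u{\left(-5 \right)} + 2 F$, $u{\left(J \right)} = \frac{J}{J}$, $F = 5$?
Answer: $\sqrt{2878} \approx 53.647$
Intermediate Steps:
$u{\left(J \right)} = 1$
$H{\left(s \right)} = 9$ ($H{\left(s \right)} = -2 + \left(1 + 2 \cdot 5\right) = -2 + \left(1 + 10\right) = -2 + 11 = 9$)
$\sqrt{\left(-7703 + 10572\right) + H{\left(\left(-24\right) \left(-4\right) \right)}} = \sqrt{\left(-7703 + 10572\right) + 9} = \sqrt{2869 + 9} = \sqrt{2878}$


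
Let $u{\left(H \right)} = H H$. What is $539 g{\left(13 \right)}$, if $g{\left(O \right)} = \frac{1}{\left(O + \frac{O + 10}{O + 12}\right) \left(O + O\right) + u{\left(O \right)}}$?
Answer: $\frac{13475}{13273} \approx 1.0152$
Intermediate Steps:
$u{\left(H \right)} = H^{2}$
$g{\left(O \right)} = \frac{1}{O^{2} + 2 O \left(O + \frac{10 + O}{12 + O}\right)}$ ($g{\left(O \right)} = \frac{1}{\left(O + \frac{O + 10}{O + 12}\right) \left(O + O\right) + O^{2}} = \frac{1}{\left(O + \frac{10 + O}{12 + O}\right) 2 O + O^{2}} = \frac{1}{2 O \left(O + \frac{10 + O}{12 + O}\right) + O^{2}} = \frac{1}{O^{2} + 2 O \left(O + \frac{10 + O}{12 + O}\right)}$)
$539 g{\left(13 \right)} = 539 \frac{12 + 13}{13 \left(20 + 3 \cdot 13^{2} + 38 \cdot 13\right)} = 539 \cdot \frac{1}{13} \frac{1}{20 + 3 \cdot 169 + 494} \cdot 25 = 539 \cdot \frac{1}{13} \frac{1}{20 + 507 + 494} \cdot 25 = 539 \cdot \frac{1}{13} \cdot \frac{1}{1021} \cdot 25 = 539 \cdot \frac{25}{13273} = \frac{13475}{13273}$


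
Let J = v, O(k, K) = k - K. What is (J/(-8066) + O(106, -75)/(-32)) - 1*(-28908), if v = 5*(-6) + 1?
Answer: 3730021339/129056 ≈ 28902.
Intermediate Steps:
v = -29 (v = -30 + 1 = -29)
J = -29
(J/(-8066) + O(106, -75)/(-32)) - 1*(-28908) = (-29/(-8066) + (106 - 1*(-75))/(-32)) - 1*(-28908) = (-29*(-1/8066) + (106 + 75)*(-1/32)) + 28908 = (29/8066 + 181*(-1/32)) + 28908 = (29/8066 - 181/32) + 28908 = -729509/129056 + 28908 = 3730021339/129056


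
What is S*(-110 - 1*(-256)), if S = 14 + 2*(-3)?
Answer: 1168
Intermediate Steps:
S = 8 (S = 14 - 6 = 8)
S*(-110 - 1*(-256)) = 8*(-110 - 1*(-256)) = 8*(-110 + 256) = 8*146 = 1168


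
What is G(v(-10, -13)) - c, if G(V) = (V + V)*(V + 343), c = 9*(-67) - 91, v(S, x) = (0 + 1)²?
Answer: 1382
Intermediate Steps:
v(S, x) = 1 (v(S, x) = 1² = 1)
c = -694 (c = -603 - 91 = -694)
G(V) = 2*V*(343 + V) (G(V) = (2*V)*(343 + V) = 2*V*(343 + V))
G(v(-10, -13)) - c = 2*1*(343 + 1) - 1*(-694) = 2*1*344 + 694 = 688 + 694 = 1382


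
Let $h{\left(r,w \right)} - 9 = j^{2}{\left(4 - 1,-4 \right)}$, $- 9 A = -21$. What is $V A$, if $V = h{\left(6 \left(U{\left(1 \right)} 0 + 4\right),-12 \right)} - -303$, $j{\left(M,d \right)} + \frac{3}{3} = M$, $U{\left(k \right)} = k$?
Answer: $\frac{2212}{3} \approx 737.33$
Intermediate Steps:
$A = \frac{7}{3}$ ($A = \left(- \frac{1}{9}\right) \left(-21\right) = \frac{7}{3} \approx 2.3333$)
$j{\left(M,d \right)} = -1 + M$
$h{\left(r,w \right)} = 13$ ($h{\left(r,w \right)} = 9 + \left(-1 + \left(4 - 1\right)\right)^{2} = 9 + \left(-1 + 3\right)^{2} = 9 + 2^{2} = 9 + 4 = 13$)
$V = 316$ ($V = 13 - -303 = 13 + 303 = 316$)
$V A = 316 \cdot \frac{7}{3} = \frac{2212}{3}$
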